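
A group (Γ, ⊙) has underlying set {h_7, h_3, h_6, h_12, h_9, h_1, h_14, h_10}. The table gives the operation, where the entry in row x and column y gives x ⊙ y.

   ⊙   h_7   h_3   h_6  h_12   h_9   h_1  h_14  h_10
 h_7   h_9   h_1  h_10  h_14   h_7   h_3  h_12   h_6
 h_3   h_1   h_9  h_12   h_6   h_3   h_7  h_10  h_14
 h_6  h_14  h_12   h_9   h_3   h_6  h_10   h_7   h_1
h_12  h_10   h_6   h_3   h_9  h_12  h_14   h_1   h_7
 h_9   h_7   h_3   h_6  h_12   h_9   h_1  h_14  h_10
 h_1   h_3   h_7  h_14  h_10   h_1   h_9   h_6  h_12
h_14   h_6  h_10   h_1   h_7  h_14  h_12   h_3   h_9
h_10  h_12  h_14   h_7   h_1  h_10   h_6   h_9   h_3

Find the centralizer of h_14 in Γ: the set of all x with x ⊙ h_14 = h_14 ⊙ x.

Compare row h_14 with column h_14 entry by entry.
h_3 ⊙ h_14 = h_10 = h_14 ⊙ h_3, so h_3 commutes with h_14.
h_7 ⊙ h_14 = h_12 but h_14 ⊙ h_7 = h_6, so h_7 does not.
Collecting the elements that commute with h_14: C(h_14) = {h_10, h_14, h_3, h_9}.

{h_10, h_14, h_3, h_9}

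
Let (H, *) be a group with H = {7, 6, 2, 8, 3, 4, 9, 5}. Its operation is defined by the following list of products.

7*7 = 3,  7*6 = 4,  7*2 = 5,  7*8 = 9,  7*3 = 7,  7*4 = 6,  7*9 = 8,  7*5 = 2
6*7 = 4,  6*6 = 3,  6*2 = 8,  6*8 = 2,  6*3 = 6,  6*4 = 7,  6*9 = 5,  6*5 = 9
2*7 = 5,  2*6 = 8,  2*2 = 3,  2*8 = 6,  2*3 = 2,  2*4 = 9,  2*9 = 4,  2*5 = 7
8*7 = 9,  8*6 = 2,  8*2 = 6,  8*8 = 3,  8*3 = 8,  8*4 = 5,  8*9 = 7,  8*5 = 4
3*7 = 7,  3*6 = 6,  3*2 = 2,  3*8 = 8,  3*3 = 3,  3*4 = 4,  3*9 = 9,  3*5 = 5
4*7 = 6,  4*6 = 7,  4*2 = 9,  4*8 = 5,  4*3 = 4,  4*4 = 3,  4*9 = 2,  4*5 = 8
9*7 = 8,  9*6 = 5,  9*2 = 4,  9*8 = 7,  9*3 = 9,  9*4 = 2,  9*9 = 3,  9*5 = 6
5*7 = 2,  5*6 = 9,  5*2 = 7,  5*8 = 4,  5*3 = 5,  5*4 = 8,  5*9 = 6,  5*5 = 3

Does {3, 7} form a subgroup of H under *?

Yes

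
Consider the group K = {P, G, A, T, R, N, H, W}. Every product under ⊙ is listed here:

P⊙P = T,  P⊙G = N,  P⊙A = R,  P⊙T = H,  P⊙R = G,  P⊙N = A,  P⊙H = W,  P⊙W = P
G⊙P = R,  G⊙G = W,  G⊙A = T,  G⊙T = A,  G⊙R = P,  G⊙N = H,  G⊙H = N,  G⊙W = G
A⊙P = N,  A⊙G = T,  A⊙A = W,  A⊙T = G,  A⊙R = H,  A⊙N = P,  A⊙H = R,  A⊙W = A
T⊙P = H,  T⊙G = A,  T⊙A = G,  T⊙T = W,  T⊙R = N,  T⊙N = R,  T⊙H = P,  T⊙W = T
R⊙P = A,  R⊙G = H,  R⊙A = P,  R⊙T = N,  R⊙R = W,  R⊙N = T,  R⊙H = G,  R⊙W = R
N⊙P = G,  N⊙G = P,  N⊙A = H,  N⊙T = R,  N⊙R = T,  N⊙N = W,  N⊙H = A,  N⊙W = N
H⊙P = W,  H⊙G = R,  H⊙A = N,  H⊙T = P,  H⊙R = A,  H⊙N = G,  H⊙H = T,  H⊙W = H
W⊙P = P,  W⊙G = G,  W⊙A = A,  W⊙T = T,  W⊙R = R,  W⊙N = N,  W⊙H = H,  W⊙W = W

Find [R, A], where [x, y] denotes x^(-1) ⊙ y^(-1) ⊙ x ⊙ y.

T

Identity is W; from the table R^(-1) = R and A^(-1) = A.
R ⊙ A = P
P ⊙ R = G
G ⊙ A = T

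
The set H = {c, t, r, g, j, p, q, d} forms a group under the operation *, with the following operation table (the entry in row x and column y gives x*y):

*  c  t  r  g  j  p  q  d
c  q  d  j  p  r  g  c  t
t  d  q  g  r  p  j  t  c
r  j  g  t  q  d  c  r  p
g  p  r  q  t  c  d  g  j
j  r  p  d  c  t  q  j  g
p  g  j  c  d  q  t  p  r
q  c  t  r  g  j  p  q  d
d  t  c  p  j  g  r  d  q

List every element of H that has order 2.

Identity is q. Compute the order of each non-identity element by repeated multiplication:
  c: c → q  (order 2)
  t: t → q  (order 2)
  r: r → t → g → q  (order 4)
  g: g → t → r → q  (order 4)
  j: j → t → p → q  (order 4)
  p: p → t → j → q  (order 4)
  d: d → q  (order 2)
Elements of order 2: {c, d, t}.

{c, d, t}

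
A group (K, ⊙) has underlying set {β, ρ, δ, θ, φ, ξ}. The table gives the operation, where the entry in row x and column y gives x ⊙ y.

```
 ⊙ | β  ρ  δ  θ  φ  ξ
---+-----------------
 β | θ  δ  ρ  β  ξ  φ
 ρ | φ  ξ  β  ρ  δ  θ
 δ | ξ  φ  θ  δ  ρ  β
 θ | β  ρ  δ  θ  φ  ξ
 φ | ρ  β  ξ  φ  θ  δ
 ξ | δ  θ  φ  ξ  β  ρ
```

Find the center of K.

An element z is central iff its row equals its column in the table.
For φ: φ ⊙ ξ = δ ≠ β = ξ ⊙ φ, so φ ∉ Z.
Checking each element this way leaves Z(K) = {θ}.

{θ}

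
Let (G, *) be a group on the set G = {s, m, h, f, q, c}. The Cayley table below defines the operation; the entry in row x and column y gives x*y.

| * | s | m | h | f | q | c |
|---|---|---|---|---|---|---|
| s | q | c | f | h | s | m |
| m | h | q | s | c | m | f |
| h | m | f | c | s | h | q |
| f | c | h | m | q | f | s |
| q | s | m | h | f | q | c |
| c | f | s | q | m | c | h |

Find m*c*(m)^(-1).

h

The identity is q. In row m, the entry q sits in column m, so m^(-1) = m.
m*c = f
f*m = h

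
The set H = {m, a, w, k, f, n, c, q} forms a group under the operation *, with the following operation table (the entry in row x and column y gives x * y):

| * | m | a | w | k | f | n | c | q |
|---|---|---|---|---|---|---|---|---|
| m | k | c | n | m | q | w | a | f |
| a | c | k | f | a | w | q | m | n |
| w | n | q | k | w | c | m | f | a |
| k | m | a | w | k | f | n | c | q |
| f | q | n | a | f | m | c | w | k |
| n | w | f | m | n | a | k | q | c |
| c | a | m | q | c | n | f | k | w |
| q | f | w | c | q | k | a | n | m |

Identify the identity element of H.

k

The identity e satisfies e * x = x for all x, so its row in the table reproduces the column headers.
Row k reads: m, a, w, k, f, n, c, q — exactly the header order. So k is the identity.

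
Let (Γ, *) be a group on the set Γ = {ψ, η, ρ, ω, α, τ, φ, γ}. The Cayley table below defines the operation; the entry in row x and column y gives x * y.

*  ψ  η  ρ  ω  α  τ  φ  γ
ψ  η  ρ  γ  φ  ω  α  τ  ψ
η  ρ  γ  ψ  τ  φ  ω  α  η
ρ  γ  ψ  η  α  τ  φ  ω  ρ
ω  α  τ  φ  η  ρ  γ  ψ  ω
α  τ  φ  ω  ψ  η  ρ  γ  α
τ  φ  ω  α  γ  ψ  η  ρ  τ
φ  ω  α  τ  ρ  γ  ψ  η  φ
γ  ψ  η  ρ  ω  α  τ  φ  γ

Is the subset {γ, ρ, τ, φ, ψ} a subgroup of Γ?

No

ρ * ρ = η, which is not in {γ, ρ, τ, φ, ψ}.
The subset is not closed under *, so it is not a subgroup.
(Structurally, Γ here is isomorphic to the quaternion group Q_8.)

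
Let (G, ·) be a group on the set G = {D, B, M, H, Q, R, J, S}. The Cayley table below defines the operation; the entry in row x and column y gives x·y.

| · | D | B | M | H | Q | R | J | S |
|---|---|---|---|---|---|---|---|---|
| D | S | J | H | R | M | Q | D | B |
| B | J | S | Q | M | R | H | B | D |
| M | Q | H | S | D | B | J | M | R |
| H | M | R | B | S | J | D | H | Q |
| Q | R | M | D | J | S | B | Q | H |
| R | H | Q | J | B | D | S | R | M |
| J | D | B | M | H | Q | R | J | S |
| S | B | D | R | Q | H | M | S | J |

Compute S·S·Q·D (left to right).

S·S = J
J·Q = Q
Q·D = R

R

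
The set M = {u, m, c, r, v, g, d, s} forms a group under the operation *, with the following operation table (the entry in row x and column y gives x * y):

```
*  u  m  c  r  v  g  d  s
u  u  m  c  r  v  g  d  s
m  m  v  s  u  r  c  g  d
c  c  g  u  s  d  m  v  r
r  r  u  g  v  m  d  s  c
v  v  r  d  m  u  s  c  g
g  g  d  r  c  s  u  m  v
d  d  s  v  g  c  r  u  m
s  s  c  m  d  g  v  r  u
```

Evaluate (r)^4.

r^1 = r
r^2 = r * r = v
r^3 = v * r = m
r^4 = m * r = u

u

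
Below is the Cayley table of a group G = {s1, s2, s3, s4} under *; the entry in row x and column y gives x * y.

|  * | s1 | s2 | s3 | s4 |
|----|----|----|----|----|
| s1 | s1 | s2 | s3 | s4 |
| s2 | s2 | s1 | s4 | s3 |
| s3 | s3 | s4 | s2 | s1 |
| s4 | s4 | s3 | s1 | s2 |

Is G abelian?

Check whether the table is symmetric across its main diagonal.
Every entry (row x, col y) equals the entry (row y, col x), so G is abelian.

Yes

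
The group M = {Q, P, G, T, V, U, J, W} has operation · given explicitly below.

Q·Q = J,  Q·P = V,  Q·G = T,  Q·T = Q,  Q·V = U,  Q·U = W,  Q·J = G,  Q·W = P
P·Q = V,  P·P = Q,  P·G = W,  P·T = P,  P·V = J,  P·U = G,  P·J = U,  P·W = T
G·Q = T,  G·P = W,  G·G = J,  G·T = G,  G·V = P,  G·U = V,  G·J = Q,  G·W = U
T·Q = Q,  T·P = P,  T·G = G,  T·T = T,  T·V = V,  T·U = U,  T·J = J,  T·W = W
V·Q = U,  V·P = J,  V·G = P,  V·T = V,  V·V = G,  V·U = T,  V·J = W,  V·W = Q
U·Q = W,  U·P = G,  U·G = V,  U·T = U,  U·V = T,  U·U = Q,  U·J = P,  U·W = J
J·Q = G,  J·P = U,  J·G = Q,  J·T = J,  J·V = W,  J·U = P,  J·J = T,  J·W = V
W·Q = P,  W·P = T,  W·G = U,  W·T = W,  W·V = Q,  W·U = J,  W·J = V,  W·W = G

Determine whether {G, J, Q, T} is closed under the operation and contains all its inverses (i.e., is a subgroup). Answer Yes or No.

{G, J, Q, T} contains the identity T.
Checking products: every product of two elements of {G, J, Q, T} (read from the table) lies in {G, J, Q, T}, so the set is closed.
In a finite group, a nonempty closed subset is a subgroup. So {G, J, Q, T} ≤ M.

Yes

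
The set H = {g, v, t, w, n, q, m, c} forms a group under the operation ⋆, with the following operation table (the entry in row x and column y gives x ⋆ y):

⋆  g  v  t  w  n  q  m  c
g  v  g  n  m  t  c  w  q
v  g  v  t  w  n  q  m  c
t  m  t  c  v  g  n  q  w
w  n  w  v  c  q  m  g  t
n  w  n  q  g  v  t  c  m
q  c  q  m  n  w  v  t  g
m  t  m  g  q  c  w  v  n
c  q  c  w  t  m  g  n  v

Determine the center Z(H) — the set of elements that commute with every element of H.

An element z is central iff its row equals its column in the table.
For q: q ⋆ t = m ≠ n = t ⋆ q, so q ∉ Z.
Checking each element this way leaves Z(H) = {c, v}.

{c, v}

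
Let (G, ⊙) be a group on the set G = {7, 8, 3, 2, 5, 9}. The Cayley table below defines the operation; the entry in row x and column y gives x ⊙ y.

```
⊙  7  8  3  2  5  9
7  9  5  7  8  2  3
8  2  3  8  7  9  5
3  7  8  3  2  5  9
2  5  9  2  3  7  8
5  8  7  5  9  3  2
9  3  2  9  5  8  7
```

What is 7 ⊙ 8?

5

Read row 7, column 8: 7 ⊙ 8 = 5.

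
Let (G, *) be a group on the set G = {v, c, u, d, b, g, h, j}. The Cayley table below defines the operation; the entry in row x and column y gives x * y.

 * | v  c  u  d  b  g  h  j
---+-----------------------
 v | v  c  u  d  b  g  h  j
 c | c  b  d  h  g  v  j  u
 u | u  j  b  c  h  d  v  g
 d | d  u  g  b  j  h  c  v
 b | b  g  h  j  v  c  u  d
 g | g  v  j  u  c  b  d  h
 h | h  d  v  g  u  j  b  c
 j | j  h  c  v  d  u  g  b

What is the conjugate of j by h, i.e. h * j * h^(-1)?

d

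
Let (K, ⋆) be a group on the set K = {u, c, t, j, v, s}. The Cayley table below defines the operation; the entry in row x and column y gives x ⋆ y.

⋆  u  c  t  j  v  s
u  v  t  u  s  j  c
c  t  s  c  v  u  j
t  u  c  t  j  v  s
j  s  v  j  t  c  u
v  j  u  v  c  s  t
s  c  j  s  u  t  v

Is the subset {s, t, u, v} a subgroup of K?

s ⋆ u = c, which is not in {s, t, u, v}.
The subset is not closed under ⋆, so it is not a subgroup.

No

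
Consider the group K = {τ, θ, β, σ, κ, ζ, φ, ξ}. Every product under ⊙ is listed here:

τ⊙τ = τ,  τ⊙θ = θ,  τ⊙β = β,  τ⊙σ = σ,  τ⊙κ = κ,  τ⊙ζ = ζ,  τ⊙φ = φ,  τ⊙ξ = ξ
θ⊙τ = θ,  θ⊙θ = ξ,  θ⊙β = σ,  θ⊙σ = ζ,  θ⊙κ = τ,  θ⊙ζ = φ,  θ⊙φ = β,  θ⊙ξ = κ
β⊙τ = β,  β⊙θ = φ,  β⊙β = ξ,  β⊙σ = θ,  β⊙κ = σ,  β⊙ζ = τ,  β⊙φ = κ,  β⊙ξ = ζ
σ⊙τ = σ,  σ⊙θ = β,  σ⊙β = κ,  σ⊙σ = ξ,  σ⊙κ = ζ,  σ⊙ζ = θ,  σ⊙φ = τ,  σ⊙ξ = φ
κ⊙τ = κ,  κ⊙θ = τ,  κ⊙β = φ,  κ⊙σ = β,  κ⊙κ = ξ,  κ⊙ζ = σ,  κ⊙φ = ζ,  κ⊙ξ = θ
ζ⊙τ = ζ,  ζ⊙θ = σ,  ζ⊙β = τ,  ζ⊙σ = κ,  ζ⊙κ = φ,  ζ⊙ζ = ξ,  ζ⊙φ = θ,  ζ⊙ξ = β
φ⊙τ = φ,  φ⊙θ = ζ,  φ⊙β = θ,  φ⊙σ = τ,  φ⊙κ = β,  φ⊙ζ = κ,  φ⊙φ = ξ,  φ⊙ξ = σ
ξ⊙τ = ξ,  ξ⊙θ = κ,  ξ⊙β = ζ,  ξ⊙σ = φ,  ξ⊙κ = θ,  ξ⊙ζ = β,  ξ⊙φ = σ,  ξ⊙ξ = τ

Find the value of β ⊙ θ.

φ

Read row β, column θ: β ⊙ θ = φ.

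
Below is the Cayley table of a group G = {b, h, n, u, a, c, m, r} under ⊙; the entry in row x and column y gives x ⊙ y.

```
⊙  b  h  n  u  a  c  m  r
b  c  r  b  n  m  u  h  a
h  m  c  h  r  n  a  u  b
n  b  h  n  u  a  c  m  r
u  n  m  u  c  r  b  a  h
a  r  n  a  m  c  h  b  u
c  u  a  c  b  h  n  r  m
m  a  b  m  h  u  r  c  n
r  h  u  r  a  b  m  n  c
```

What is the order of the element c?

2

The identity element is n (its row matches the header).
c^1 = c
c^2 = c ⊙ c = n
The first power of c equal to the identity is c^2, so ord(c) = 2.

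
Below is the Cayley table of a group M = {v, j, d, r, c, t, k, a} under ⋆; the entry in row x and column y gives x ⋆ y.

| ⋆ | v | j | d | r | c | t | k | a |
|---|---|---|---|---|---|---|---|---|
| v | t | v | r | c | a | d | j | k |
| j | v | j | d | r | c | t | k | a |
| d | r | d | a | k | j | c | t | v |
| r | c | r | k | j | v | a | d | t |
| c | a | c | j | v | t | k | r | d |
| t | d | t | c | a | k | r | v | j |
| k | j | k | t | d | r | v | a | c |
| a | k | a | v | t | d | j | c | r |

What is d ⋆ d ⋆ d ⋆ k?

j

d ⋆ d = a
a ⋆ d = v
v ⋆ k = j
(Structurally, M here is isomorphic to the cyclic group Z_8.)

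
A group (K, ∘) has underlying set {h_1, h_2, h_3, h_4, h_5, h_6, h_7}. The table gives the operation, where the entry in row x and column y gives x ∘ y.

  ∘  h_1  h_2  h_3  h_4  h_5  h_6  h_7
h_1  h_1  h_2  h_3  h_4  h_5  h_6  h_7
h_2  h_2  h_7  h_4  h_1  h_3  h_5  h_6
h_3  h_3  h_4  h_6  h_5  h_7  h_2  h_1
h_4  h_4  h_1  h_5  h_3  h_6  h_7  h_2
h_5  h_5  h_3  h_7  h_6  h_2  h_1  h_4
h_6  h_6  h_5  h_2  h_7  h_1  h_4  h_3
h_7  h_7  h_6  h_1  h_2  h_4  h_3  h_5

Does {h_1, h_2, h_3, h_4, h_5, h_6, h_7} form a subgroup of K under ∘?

{h_1, h_2, h_3, h_4, h_5, h_6, h_7} contains the identity h_1.
Checking products: every product of two elements of {h_1, h_2, h_3, h_4, h_5, h_6, h_7} (read from the table) lies in {h_1, h_2, h_3, h_4, h_5, h_6, h_7}, so the set is closed.
In a finite group, a nonempty closed subset is a subgroup. So {h_1, h_2, h_3, h_4, h_5, h_6, h_7} ≤ K.

Yes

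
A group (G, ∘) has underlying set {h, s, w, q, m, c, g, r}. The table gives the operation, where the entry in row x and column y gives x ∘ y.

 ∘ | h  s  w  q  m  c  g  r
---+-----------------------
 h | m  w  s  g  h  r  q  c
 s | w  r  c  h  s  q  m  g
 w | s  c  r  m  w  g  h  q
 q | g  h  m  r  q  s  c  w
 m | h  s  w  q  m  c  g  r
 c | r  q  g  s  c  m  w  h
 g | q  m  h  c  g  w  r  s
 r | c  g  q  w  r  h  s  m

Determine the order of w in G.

4

The identity element is m (its row matches the header).
w^1 = w
w^2 = w ∘ w = r
w^3 = r ∘ w = q
w^4 = q ∘ w = m
The first power of w equal to the identity is w^4, so ord(w) = 4.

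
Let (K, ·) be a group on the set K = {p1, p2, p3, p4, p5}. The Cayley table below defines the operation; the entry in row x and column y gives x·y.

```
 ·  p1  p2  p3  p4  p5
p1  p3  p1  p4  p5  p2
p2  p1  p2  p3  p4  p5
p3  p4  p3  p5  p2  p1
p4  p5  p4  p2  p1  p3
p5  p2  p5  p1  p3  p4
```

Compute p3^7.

p3^1 = p3
p3^2 = p3·p3 = p5
p3^3 = p5·p3 = p1
p3^4 = p1·p3 = p4
p3^5 = p4·p3 = p2
p3^6 = p2·p3 = p3
p3^7 = p3·p3 = p5

p5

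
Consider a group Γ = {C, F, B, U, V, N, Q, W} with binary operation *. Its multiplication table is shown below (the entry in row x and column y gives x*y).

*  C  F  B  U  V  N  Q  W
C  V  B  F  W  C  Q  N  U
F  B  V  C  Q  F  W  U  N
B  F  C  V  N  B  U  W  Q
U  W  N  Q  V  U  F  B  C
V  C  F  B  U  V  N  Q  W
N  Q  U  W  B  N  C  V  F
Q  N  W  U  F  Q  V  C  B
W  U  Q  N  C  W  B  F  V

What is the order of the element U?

2

The identity element is V (its row matches the header).
U^1 = U
U^2 = U*U = V
The first power of U equal to the identity is U^2, so ord(U) = 2.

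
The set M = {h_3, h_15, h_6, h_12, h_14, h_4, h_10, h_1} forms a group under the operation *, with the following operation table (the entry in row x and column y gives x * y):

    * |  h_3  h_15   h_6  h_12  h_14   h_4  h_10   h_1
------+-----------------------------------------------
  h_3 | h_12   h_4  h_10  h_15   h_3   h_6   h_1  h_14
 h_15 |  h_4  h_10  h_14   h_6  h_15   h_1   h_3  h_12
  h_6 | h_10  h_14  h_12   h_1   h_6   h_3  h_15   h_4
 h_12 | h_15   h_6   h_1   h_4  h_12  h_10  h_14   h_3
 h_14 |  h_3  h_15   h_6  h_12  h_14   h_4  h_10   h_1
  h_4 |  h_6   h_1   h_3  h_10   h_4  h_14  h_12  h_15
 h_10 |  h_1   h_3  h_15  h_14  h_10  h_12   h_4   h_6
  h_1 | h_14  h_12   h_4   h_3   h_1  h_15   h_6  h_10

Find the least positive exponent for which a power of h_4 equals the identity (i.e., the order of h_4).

2

The identity element is h_14 (its row matches the header).
h_4^1 = h_4
h_4^2 = h_4 * h_4 = h_14
The first power of h_4 equal to the identity is h_4^2, so ord(h_4) = 2.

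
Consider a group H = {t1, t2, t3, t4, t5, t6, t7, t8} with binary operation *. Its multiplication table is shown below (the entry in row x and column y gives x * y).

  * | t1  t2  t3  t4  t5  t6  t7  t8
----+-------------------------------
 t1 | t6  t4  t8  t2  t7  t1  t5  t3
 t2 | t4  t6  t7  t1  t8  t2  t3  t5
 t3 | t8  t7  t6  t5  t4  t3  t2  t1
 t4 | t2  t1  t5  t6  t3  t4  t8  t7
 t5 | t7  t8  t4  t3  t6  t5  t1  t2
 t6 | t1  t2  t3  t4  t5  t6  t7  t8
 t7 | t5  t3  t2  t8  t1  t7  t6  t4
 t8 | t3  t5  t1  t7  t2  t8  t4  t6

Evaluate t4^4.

t4^1 = t4
t4^2 = t4 * t4 = t6
t4^3 = t6 * t4 = t4
t4^4 = t4 * t4 = t6

t6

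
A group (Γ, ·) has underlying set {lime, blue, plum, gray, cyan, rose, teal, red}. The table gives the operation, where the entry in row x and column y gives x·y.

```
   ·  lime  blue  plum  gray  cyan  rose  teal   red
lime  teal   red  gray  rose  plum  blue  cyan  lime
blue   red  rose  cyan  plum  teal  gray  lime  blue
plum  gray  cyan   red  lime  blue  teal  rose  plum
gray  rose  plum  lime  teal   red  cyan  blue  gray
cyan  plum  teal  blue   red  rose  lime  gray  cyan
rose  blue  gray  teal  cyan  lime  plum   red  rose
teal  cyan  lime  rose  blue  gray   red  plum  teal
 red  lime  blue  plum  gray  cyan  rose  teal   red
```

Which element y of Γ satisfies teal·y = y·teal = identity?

rose

First locate the identity: row red matches the header, so red is the identity.
Scan row teal for red: teal·rose = red. Hence teal^(-1) = rose.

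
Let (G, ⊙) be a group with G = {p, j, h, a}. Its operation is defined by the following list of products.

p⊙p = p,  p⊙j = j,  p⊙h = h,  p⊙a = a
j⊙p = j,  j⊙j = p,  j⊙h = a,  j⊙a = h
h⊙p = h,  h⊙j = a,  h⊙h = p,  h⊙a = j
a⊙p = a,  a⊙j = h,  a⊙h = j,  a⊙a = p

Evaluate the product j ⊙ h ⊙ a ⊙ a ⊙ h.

j

j ⊙ h = a
a ⊙ a = p
p ⊙ a = a
a ⊙ h = j
(Structurally, G here is isomorphic to the Klein four-group V_4.)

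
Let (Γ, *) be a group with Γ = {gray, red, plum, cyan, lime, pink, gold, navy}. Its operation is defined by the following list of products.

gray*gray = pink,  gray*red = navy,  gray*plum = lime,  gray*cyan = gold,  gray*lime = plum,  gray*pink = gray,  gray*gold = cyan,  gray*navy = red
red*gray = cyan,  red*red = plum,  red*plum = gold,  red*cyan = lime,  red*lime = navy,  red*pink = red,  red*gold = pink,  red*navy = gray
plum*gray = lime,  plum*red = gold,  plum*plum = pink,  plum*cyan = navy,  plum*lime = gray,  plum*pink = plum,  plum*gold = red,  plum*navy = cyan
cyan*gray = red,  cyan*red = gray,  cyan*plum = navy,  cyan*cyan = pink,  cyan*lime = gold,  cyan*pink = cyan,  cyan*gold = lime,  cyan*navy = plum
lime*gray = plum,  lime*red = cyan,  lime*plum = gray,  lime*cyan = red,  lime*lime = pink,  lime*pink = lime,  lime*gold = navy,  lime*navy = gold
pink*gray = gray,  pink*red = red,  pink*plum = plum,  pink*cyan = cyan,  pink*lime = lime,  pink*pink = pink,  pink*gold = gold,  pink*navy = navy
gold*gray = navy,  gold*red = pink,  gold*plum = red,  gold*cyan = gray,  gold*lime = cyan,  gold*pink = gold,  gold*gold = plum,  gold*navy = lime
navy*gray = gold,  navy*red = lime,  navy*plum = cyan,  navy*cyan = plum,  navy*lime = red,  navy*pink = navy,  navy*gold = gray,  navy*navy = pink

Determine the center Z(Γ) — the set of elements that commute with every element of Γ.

{pink, plum}

An element z is central iff its row equals its column in the table.
For red: red * navy = gray ≠ lime = navy * red, so red ∉ Z.
Checking each element this way leaves Z(Γ) = {pink, plum}.
(Structurally, Γ here is isomorphic to the dihedral group D_4.)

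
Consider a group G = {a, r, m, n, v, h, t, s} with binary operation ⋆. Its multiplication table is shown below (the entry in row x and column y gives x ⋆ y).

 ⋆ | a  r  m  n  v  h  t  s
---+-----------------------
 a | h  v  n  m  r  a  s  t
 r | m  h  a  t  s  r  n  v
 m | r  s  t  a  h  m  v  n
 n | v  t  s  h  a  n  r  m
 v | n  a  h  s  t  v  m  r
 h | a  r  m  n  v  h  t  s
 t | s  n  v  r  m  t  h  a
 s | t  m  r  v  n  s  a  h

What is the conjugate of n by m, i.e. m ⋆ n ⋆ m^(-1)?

The identity is h. In row m, the entry h sits in column v, so m^(-1) = v.
m ⋆ n = a
a ⋆ v = r
(Structurally, G here is isomorphic to the dihedral group D_4.)

r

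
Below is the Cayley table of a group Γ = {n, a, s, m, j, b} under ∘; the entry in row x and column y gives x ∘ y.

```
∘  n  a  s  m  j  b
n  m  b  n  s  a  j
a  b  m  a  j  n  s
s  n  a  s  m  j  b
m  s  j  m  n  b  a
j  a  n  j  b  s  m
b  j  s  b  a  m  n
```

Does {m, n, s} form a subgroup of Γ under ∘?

Yes

{m, n, s} contains the identity s.
Checking products: every product of two elements of {m, n, s} (read from the table) lies in {m, n, s}, so the set is closed.
In a finite group, a nonempty closed subset is a subgroup. So {m, n, s} ≤ Γ.
(Structurally, Γ here is isomorphic to the cyclic group Z_6.)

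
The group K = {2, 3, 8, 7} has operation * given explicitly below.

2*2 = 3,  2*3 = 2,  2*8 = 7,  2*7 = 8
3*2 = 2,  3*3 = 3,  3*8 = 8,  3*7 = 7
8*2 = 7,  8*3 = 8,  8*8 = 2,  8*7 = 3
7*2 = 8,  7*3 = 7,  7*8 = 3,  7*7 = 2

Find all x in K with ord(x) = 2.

Identity is 3. Compute the order of each non-identity element by repeated multiplication:
  2: 2 → 3  (order 2)
  8: 8 → 2 → 7 → 3  (order 4)
  7: 7 → 2 → 8 → 3  (order 4)
Elements of order 2: {2}.

{2}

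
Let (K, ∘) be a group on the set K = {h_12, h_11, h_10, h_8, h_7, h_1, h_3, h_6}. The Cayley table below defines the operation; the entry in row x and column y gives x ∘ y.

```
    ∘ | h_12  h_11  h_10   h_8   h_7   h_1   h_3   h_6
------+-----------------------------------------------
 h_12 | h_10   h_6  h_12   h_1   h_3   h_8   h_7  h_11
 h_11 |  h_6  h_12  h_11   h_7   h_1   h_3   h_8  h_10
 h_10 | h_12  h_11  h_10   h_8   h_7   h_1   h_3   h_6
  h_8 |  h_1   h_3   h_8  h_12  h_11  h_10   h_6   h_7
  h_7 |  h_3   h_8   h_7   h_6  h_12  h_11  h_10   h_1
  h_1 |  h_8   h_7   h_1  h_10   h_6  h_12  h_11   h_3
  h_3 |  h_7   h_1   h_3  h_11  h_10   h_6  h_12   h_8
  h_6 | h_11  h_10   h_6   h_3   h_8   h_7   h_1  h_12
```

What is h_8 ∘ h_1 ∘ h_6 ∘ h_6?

h_12

h_8 ∘ h_1 = h_10
h_10 ∘ h_6 = h_6
h_6 ∘ h_6 = h_12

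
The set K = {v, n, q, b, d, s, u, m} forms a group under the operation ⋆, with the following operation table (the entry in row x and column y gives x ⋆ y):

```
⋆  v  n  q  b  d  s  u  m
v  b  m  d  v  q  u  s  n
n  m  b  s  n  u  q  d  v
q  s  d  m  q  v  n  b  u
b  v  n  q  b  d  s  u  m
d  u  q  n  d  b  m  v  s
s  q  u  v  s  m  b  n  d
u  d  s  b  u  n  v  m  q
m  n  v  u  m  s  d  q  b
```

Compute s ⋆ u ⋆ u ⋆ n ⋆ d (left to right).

s ⋆ u = n
n ⋆ u = d
d ⋆ n = q
q ⋆ d = v

v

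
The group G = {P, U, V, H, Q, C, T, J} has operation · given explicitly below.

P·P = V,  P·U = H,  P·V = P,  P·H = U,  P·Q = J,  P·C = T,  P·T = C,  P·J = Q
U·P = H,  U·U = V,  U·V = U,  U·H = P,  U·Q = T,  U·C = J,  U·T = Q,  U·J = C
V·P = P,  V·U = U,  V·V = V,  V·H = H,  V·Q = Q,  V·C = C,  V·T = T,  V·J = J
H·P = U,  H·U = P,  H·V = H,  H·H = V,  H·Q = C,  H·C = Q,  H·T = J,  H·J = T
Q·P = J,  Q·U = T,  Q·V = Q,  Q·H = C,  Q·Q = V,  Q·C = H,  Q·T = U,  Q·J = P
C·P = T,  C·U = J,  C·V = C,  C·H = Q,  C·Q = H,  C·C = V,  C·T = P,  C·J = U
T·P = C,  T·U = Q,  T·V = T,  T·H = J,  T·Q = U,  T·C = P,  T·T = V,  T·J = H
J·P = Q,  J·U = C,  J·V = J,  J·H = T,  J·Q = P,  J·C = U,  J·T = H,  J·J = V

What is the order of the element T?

2

The identity element is V (its row matches the header).
T^1 = T
T^2 = T·T = V
The first power of T equal to the identity is T^2, so ord(T) = 2.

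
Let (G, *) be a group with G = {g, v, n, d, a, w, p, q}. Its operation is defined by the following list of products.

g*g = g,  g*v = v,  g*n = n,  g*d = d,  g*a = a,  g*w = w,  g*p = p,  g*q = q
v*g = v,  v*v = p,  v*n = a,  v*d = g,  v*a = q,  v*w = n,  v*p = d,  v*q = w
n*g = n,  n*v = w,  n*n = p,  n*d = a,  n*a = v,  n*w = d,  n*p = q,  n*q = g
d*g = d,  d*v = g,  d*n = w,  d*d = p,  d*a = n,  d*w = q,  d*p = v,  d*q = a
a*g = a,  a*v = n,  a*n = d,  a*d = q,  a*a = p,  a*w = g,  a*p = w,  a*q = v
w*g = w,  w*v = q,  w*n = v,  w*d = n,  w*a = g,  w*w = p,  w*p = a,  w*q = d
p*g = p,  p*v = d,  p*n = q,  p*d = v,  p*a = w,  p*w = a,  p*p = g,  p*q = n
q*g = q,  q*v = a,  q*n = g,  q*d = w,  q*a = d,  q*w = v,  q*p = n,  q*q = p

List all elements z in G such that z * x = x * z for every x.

An element z is central iff its row equals its column in the table.
For d: d * w = q ≠ n = w * d, so d ∉ Z.
Checking each element this way leaves Z(G) = {g, p}.

{g, p}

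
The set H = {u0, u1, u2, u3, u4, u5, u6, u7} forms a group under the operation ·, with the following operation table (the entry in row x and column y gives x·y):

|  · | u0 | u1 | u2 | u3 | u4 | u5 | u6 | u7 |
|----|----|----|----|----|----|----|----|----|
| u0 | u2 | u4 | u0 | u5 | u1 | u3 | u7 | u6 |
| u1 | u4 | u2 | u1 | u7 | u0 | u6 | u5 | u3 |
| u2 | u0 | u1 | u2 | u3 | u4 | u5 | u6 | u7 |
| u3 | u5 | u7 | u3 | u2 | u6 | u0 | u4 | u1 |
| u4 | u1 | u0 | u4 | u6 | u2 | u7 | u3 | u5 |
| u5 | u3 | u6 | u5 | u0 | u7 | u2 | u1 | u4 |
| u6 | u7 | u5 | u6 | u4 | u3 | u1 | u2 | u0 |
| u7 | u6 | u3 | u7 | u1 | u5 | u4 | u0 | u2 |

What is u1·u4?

Read row u1, column u4: u1·u4 = u0.

u0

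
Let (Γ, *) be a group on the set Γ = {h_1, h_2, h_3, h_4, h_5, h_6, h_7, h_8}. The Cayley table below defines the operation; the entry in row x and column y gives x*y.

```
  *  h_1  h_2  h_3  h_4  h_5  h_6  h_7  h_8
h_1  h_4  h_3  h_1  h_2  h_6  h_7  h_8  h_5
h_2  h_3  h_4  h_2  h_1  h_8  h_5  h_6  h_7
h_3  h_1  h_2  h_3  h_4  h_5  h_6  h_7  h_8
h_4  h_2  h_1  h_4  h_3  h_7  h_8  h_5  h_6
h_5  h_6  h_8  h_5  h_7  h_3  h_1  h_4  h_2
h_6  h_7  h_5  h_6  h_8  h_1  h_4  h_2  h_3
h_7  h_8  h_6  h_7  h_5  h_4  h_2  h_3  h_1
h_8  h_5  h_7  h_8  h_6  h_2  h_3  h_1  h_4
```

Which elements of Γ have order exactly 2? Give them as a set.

{h_4, h_5, h_7}

Identity is h_3. Compute the order of each non-identity element by repeated multiplication:
  h_1: h_1 → h_4 → h_2 → h_3  (order 4)
  h_2: h_2 → h_4 → h_1 → h_3  (order 4)
  h_4: h_4 → h_3  (order 2)
  h_5: h_5 → h_3  (order 2)
  h_6: h_6 → h_4 → h_8 → h_3  (order 4)
  h_7: h_7 → h_3  (order 2)
  h_8: h_8 → h_4 → h_6 → h_3  (order 4)
Elements of order 2: {h_4, h_5, h_7}.
(Structurally, Γ here is isomorphic to Z_2 x Z_4.)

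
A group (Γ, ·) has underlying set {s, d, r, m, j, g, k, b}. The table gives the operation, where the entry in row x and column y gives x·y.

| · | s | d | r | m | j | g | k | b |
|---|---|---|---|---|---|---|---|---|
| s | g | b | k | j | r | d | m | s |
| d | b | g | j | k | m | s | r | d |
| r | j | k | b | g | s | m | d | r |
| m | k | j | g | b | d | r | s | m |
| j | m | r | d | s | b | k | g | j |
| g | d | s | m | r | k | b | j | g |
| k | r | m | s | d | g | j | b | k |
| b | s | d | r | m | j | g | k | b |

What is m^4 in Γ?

m^1 = m
m^2 = m·m = b
m^3 = b·m = m
m^4 = m·m = b

b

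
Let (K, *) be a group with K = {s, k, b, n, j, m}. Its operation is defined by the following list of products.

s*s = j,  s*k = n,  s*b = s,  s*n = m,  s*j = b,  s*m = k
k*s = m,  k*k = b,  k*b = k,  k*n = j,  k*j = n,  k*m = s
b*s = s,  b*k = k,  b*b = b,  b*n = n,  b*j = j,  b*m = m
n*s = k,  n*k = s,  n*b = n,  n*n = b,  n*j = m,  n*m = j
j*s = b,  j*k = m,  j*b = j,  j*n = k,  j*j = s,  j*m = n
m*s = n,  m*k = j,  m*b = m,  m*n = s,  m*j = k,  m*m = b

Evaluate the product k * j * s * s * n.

k * j = n
n * s = k
k * s = m
m * n = s

s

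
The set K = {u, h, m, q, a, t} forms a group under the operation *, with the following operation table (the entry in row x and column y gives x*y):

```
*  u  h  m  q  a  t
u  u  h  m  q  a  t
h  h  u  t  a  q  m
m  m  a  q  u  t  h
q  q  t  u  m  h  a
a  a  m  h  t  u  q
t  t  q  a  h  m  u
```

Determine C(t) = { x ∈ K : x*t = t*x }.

{t, u}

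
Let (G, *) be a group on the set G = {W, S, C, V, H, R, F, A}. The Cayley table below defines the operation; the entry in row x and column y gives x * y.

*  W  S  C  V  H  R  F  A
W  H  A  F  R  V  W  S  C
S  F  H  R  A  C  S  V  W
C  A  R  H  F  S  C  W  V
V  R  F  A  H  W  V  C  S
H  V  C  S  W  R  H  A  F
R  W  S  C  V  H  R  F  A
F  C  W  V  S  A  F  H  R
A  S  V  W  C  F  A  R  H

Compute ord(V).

The identity element is R (its row matches the header).
V^1 = V
V^2 = V * V = H
V^3 = H * V = W
V^4 = W * V = R
The first power of V equal to the identity is V^4, so ord(V) = 4.
(Structurally, G here is isomorphic to the quaternion group Q_8.)

4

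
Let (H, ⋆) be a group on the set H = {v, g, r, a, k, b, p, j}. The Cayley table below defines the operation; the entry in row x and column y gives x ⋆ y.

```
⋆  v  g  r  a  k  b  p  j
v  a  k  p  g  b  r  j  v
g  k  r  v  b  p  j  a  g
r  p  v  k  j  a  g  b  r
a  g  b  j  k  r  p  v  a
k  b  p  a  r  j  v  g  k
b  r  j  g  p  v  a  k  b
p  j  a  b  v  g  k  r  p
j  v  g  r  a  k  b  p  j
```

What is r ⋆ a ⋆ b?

b

r ⋆ a = j
j ⋆ b = b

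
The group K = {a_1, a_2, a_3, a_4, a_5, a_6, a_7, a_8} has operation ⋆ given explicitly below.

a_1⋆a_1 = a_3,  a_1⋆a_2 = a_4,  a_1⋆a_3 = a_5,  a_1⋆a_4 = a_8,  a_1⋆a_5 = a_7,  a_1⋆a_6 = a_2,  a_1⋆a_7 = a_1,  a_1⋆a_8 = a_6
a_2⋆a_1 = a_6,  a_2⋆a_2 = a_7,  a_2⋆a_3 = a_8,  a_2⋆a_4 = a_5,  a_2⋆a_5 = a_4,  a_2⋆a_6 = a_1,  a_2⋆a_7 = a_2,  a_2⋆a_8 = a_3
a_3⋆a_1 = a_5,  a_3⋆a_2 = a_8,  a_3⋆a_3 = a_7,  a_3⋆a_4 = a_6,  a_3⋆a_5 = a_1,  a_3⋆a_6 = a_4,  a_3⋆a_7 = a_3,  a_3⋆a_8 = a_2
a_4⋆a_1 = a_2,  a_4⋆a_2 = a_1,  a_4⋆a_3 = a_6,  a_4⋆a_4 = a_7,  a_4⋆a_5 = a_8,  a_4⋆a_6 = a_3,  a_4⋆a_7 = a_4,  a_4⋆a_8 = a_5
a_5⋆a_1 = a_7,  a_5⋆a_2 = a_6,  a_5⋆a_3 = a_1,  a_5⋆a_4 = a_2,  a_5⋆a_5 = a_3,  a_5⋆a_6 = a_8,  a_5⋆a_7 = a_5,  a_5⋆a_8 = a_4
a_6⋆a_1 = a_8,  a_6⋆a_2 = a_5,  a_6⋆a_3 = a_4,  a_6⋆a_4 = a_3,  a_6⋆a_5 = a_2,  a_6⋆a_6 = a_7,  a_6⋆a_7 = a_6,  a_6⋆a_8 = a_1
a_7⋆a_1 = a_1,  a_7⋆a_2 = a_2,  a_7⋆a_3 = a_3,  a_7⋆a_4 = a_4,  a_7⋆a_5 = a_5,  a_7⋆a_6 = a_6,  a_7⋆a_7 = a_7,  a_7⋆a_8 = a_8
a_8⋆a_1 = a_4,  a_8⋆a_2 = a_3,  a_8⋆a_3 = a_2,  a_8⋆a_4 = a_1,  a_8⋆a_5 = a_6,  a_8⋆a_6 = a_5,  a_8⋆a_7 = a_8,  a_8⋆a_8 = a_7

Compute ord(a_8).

The identity element is a_7 (its row matches the header).
a_8^1 = a_8
a_8^2 = a_8 ⋆ a_8 = a_7
The first power of a_8 equal to the identity is a_8^2, so ord(a_8) = 2.

2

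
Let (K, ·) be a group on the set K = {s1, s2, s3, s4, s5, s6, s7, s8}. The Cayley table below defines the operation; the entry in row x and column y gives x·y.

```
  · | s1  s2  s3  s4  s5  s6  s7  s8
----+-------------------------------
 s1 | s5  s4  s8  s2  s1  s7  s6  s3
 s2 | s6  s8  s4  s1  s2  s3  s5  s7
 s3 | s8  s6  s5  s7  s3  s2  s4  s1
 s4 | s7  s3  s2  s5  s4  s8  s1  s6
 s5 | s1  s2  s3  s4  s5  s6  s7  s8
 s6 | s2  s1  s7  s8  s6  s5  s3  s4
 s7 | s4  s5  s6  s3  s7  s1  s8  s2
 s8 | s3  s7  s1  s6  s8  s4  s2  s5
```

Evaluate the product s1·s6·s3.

s1·s6 = s7
s7·s3 = s6

s6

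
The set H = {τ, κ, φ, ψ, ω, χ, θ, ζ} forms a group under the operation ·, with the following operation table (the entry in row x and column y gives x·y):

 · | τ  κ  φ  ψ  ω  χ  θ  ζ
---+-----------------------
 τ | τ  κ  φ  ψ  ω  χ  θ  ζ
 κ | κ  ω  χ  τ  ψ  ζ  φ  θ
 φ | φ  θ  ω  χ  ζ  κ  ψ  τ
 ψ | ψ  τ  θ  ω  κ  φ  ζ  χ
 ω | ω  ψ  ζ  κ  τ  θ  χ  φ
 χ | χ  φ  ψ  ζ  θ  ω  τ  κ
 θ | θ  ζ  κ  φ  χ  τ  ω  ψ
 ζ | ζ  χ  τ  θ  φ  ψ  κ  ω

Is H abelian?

θ·ψ = φ but ψ·θ = ζ.
Since θ and ψ do not commute, H is not abelian.

No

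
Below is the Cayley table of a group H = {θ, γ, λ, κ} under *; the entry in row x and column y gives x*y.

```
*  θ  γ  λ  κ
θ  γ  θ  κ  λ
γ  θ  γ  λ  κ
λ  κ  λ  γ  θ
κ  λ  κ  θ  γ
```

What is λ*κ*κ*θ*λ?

λ*κ = θ
θ*κ = λ
λ*θ = κ
κ*λ = θ

θ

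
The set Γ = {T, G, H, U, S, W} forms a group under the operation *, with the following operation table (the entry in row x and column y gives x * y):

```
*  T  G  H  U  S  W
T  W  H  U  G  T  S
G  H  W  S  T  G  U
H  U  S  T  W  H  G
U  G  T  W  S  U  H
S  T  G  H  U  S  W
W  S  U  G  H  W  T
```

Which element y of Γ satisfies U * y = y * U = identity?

First locate the identity: row S matches the header, so S is the identity.
Scan row U for S: U * U = S. Hence U^(-1) = U.

U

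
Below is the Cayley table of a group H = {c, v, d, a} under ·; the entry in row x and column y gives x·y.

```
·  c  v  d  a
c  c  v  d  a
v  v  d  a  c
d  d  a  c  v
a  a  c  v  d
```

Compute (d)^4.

c

d^1 = d
d^2 = d·d = c
d^3 = c·d = d
d^4 = d·d = c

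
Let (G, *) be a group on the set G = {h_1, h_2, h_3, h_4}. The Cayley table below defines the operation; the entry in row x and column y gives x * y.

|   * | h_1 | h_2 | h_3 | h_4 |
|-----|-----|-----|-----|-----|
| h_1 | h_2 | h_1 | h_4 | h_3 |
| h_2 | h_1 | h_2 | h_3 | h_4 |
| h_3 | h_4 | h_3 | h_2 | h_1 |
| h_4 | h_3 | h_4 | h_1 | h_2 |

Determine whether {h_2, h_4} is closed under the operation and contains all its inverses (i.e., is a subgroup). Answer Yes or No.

{h_2, h_4} contains the identity h_2.
Checking products: every product of two elements of {h_2, h_4} (read from the table) lies in {h_2, h_4}, so the set is closed.
In a finite group, a nonempty closed subset is a subgroup. So {h_2, h_4} ≤ G.

Yes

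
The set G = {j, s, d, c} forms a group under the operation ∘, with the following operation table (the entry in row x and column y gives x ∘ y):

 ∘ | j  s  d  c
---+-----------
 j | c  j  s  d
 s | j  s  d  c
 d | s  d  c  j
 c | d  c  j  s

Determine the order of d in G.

4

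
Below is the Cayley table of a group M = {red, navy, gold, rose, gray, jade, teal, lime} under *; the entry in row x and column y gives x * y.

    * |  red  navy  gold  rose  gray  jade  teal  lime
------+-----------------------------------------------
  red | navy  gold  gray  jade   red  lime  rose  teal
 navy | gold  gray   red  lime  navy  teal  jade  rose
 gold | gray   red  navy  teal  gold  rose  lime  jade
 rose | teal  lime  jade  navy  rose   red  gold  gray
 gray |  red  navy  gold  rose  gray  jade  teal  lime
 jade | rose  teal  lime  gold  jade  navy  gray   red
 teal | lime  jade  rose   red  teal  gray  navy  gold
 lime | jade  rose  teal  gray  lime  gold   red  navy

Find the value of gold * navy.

red

Read row gold, column navy: gold * navy = red.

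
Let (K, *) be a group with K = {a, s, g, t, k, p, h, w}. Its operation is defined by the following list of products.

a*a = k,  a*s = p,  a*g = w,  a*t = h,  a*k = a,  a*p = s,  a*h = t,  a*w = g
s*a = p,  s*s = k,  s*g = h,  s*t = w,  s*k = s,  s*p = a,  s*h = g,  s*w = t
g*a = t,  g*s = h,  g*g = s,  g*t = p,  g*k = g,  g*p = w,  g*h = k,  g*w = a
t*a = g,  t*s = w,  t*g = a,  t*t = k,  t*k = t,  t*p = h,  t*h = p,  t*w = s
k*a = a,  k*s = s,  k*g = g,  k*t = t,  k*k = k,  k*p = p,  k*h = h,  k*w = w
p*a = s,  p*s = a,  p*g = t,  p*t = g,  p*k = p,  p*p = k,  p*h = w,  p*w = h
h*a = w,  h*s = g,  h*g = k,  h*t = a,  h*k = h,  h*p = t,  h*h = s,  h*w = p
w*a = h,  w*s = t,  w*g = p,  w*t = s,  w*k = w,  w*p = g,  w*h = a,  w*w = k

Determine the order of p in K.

The identity element is k (its row matches the header).
p^1 = p
p^2 = p * p = k
The first power of p equal to the identity is p^2, so ord(p) = 2.
(Structurally, K here is isomorphic to the dihedral group D_4.)

2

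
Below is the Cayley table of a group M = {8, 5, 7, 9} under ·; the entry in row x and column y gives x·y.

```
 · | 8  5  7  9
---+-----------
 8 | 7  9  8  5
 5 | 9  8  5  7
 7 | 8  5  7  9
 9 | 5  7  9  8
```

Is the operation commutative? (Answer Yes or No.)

Check whether the table is symmetric across its main diagonal.
Every entry (row x, col y) equals the entry (row y, col x), so M is abelian.

Yes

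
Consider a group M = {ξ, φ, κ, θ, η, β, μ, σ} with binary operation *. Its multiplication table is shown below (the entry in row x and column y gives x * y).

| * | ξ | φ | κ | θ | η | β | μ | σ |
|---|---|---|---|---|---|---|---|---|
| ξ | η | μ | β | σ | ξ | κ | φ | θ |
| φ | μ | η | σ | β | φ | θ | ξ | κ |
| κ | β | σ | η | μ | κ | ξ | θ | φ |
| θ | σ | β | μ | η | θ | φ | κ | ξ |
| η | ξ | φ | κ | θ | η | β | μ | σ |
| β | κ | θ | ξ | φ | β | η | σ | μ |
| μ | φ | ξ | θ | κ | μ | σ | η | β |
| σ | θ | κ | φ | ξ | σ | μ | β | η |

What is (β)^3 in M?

β^1 = β
β^2 = β * β = η
β^3 = η * β = β
(Structurally, M here is isomorphic to the elementary abelian group (Z_2)^3.)

β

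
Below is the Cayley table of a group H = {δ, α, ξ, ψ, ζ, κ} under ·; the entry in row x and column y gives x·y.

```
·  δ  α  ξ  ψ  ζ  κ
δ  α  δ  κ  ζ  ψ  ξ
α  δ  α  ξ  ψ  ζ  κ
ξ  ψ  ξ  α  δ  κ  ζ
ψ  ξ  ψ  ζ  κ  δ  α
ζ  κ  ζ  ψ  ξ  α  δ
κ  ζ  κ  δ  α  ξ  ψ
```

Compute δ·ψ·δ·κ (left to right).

δ·ψ = ζ
ζ·δ = κ
κ·κ = ψ
(Structurally, H here is isomorphic to the symmetric group S_3.)

ψ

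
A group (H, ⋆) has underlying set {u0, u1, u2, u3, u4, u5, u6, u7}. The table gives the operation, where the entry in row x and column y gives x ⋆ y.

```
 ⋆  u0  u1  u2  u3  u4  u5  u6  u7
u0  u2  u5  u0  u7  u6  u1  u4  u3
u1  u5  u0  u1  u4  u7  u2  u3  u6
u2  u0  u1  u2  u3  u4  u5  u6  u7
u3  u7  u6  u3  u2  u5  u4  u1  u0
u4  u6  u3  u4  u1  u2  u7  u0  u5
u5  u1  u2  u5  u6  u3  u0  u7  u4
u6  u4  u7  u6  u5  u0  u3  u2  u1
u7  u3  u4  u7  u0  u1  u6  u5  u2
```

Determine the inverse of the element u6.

u6

First locate the identity: row u2 matches the header, so u2 is the identity.
Scan row u6 for u2: u6 ⋆ u6 = u2. Hence u6^(-1) = u6.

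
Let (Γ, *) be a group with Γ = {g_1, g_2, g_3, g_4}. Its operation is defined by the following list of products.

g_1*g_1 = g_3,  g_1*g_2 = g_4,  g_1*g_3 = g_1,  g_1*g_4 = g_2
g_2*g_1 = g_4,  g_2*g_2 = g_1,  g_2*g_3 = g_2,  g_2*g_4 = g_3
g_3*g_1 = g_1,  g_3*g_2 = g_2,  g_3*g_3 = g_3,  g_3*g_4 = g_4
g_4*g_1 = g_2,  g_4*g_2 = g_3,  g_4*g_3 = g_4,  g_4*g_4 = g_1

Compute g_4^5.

g_4^1 = g_4
g_4^2 = g_4 * g_4 = g_1
g_4^3 = g_1 * g_4 = g_2
g_4^4 = g_2 * g_4 = g_3
g_4^5 = g_3 * g_4 = g_4

g_4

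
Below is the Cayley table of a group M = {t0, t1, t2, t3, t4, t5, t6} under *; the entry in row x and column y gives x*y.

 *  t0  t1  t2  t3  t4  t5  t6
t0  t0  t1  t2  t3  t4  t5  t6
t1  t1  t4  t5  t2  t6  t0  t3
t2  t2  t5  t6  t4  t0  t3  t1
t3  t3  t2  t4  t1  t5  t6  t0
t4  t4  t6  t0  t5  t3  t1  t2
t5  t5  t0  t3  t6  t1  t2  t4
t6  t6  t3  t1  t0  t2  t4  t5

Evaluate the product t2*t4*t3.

t3

t2*t4 = t0
t0*t3 = t3
(Structurally, M here is isomorphic to the cyclic group Z_7.)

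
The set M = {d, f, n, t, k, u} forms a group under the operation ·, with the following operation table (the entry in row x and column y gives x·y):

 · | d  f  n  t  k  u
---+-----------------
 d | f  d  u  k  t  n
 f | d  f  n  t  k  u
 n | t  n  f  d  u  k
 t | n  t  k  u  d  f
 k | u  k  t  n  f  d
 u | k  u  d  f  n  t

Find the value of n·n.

Read row n, column n: n·n = f.

f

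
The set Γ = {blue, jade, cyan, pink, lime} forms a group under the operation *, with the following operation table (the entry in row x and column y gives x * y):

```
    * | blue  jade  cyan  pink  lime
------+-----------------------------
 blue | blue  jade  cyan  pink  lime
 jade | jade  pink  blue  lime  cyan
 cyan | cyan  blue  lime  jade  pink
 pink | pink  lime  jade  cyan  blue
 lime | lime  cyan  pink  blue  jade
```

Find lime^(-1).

pink

First locate the identity: row blue matches the header, so blue is the identity.
Scan row lime for blue: lime * pink = blue. Hence lime^(-1) = pink.
(Structurally, Γ here is isomorphic to the cyclic group Z_5.)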